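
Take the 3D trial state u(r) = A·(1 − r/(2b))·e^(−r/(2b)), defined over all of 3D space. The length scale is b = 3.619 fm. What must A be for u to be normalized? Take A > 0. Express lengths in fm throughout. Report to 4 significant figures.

A ≈ 0.02897 fm^(-3/2)

The normalization condition is ∫|u|² 4πr² dr = 1 from 0 to ∞.
In 3D with spherical symmetry the volume element is 4πr² dr.
Using ∫₀^∞ rⁿ e^(−αr) dr = n!/αⁿ⁺¹, the integral (without the A² prefactor) comes out to 8·π·b^3.
Setting this equal to 1 gives A² = 1/(8·π·b^3).
With b = 3.619: A² = 0.00083945 and A = 0.028973.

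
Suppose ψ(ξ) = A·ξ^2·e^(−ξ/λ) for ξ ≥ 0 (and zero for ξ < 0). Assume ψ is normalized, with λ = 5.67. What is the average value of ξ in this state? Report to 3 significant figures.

⟨ξ⟩ ≈ 14.2

The expectation value is the |ψ|²-weighted average of ξ: ∫ ξ|ψ|² dξ.
Since the A² factors cancel between numerator and denominator, ⟨ξ⟩ = 5·λ/2.
Putting λ = 5.67 gives 14.18.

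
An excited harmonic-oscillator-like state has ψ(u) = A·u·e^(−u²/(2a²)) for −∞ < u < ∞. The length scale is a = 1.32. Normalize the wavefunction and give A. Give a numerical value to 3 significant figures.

A ≈ 0.700

Normalization requires ∫|ψ|² du = 1, integrated from −∞ to ∞.
Differentiating ∫e^(−αu²) du = √(π/α) under α to get the higher moments, with ψ = A·u·e^(−u²/(2a²)), the integral evaluates to A²·[√(π)·a^3/2].
Plugging in a = 1.32 yields A = 0.7004.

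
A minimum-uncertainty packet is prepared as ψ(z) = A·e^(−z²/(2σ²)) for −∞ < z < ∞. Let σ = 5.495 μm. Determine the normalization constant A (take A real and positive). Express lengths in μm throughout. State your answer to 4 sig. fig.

A ≈ 0.3204 μm^(-1/2)

Normalization requires ∫|ψ|² dz = 1, integrated from −∞ to ∞.
Carrying out the integral gives A² · √(π)·σ.
With σ = 5.495: A² = 0.10267 and A = 0.32043.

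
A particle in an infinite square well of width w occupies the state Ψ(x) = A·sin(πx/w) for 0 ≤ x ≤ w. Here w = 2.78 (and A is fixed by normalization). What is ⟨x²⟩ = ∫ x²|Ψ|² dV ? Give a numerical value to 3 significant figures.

⟨x^2⟩ ≈ 2.18

By definition ⟨x²⟩ = ∫ x^2 |Ψ(x)|² dx.
With ∫₀^w sin²(nπx/w) dx = w/2, since the A² factors cancel between numerator and denominator, ⟨x²⟩ = -w^2/(2·π^2) + w^2/3.
With w = 2.78, ⟨x^2⟩ = 2.185.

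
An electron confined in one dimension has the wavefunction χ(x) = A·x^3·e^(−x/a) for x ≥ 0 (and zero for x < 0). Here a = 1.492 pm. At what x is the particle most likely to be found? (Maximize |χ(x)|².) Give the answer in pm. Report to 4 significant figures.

x ≈ 4.476 pm

Differentiate |χ(x)|² with respect to x and set to zero.
Solving yields x = 3·a.
With a = 1.492, the most probable position is 4.4760 pm.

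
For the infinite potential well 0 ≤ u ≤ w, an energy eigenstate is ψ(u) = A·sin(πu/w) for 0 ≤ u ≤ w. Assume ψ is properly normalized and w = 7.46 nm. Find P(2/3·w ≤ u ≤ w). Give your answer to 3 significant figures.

P = ∫_{2/3·w}^{w} |ψ(u)|² du.
The normalization integral ∫|ψ|²du over the whole domain equals w/2·A², and A² cancels in the ratio.
Substituting t = u/w, A² and the length scale cancel in the ratio: P = ∫_{2/3}^{1} sin(π·t)^2 dt / ∫_{0}^{1} sin(π·t)^2 dt.
With ∫ sin(π·t)^2 dt = t/2 - sin(2·π·t)/(4·π) + C, the region integral is -√(3)/(8·π) + 1/6 and the full one is 1/2.
Evaluating gives P = (-√(3)/4 + π/3)/π.

P ≈ 0.196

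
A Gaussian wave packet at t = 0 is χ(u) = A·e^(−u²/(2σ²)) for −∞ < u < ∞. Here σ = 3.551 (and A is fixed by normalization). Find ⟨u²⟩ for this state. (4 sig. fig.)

⟨u^2⟩ ≈ 6.305

By definition ⟨u²⟩ = ∫ u^2 |χ(u)|² du.
The ratio of the moment integral to the normalization integral gives ⟨u²⟩ = σ^2/2.
Putting σ = 3.551 gives 6.3048.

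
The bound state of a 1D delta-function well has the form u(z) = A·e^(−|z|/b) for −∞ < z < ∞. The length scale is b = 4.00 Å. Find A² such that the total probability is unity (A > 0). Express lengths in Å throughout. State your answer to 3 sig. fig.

The normalization condition is ∫|u|² dz = 1 from −∞ to ∞.
Recall ∫₀^∞ z^m e^(−z/β) dz = m!·β^(m+1), the integral (without the A² prefactor) comes out to b.
Hence A² = 1/[b].
Plugging in b = 4.00 yields A = 0.5000.

A^2 ≈ 0.250 Å^(-1)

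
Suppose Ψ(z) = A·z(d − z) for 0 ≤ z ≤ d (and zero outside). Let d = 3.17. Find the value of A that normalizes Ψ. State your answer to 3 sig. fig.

A ≈ 0.306

Normalization requires ∫|Ψ|² dz = 1, integrated from 0 to d.
With Ψ = A·z(d − z), the integral evaluates to A²·[d^5/30].
Setting this equal to 1 gives A² = 1/(d^5/30).
Plugging in d = 3.17 yields A = 0.3061.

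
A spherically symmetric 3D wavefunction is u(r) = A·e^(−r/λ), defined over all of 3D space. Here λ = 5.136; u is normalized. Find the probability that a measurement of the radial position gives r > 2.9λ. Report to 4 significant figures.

Integrate the radial probability density 4πr²|u|² over r > 2.9λ.
The full normalization integral is A²·[π·λ^3] = 1, fixing A².
In terms of t = r/λ (A², 4π and the length scale all cancel between numerator and denominator), P = [∫_{2.9}^{∞} t^2·e^(-2·t) dt] / [∫_{0}^{∞} t^2·e^(-2·t) dt].
An antiderivative of t^2·e^(-2·t) is -(2·t^2 + 2·t + 1)·e^(-2·t)/4; evaluating from 2.9 to ∞ gives 1181·e^(-29/5)/200, while the full integral is 1/4.
This evaluates to P = 0.071511.

P ≈ 0.07151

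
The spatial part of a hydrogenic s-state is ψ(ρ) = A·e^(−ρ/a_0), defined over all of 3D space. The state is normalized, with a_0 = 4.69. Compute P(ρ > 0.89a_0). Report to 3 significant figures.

P ≈ 0.736

With dV = 4πρ²dρ, the probability is ∫|ψ|² dV over ρ > 0.89a_0.
A² is fixed by ∫₀^∞ 4πρ²|ψ|² dρ = 1, i.e. A² = (π·a_0^3)^(−1).
Substituting u = ρ/a_0, A², 4π and the length scale all cancel in the ratio: P = ∫_{0.89}^{∞} u^2·e^(-2·u) du / ∫_{0}^{∞} u^2·e^(-2·u) du.
With ∫ u^2·e^(-2·u) du = -(2·u^2 + 2·u + 1)·e^(-2·u)/4 + C, the region integral is ≈ 0.18399 and the full one is 1/4.
This evaluates to P = 0.7360.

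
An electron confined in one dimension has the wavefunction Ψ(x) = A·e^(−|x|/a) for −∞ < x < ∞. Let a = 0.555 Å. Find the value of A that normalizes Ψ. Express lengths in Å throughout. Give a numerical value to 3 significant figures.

The normalization condition is ∫|Ψ|² dx = 1 from −∞ to ∞.
∫|Ψ|² dx = A²·(a).
Hence A² = 1/[a].
Plugging in a = 0.555 yields A = 1.342.

A ≈ 1.34 Å^(-1/2)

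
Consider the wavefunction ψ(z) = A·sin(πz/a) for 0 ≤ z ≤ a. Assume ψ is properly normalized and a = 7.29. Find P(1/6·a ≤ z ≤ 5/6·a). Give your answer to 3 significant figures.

P ≈ 0.942

P = ∫_{1/6·a}^{5/6·a} |ψ(z)|² dz.
The normalization integral ∫|ψ|²dz over the whole domain equals a/2·A², and A² cancels in the ratio.
In terms of u = z/a (A² and the length scale cancel between numerator and denominator), P = [∫_{1/6}^{5/6} sin(π·u)^2 du] / [∫_{0}^{1} sin(π·u)^2 du].
Using ∫ sin(π·u)^2 du = u/2 - sin(2·π·u)/(4·π), the numerator is √(3)/(4·π) + 1/3 and the denominator is 1/2.
This works out to P = √(3)/(2·π) + 2/3.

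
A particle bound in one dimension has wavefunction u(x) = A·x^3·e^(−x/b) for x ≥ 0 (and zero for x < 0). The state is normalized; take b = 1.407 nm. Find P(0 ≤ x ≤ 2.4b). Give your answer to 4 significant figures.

P = ∫_{0}^{2.4b} |u(x)|² dx.
The normalization integral ∫|u|²dx over the whole domain equals 45·b^7/8·A², and A² cancels in the ratio.
Let t = x/b; then A² and the length scale cancel, so P = ∫_{0}^{2.4} t^6·e^(-2·t) dt ÷ ∫_{0}^{∞} t^6·e^(-2·t) dt.
Using ∫ t^6·e^(-2·t) dt = -(4·t^6 + 12·t^5 + 30·t^4 + 60·t^3 + 90·t^2 + 90·t + 45)·e^(-2·t)/8, the numerator is ≈ 1.17672 and the denominator is 45/8.
Taking the ratio, P = 0.20920.

P ≈ 0.2092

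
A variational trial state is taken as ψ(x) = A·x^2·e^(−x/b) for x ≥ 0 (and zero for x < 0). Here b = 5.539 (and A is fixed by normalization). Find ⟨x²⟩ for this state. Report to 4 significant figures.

⟨x^2⟩ ≈ 230.1

The expectation value is the |ψ|²-weighted average of x^2: ∫ x^2|ψ|² dx.
Evaluating both integrals, ⟨x²⟩ = 15·b^2/2.
With b = 5.539, ⟨x^2⟩ = 230.10.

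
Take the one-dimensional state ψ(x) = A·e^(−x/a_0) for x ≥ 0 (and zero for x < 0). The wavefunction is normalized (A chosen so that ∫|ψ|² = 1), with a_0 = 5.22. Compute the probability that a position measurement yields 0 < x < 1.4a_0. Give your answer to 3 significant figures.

|ψ|² is the probability density, so P = ∫_{0}^{1.4a_0} |ψ|² dx.
With A² fixed by ∫|ψ|² = 1, i.e. A² = (a_0/2)^(−1), substitute and integrate.
Substituting u = x/a_0, A² and the length scale cancel in the ratio: P = ∫_{0}^{1.4} e^(-2·u) du / ∫_{0}^{∞} e^(-2·u) du.
With ∫ e^(-2·u) du = -e^(-2·u)/2 + C, the region integral is 1/2 - e^(-14/5)/2 and the full one is 1/2.
Taking the ratio, P = 0.9392.

P ≈ 0.939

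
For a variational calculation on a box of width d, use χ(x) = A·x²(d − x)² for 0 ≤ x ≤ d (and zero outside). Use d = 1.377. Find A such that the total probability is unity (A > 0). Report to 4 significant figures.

A ≈ 5.949

The normalization condition is ∫|χ|² dx = 1 from 0 to d.
Expanding the polynomial and integrating term by term, with χ = A·x²(d − x)², the integral evaluates to A²·[d^9/630].
So A² = (d^9/630)^(−1).
With d = 1.377: A² = 35.394 and A = 5.9493.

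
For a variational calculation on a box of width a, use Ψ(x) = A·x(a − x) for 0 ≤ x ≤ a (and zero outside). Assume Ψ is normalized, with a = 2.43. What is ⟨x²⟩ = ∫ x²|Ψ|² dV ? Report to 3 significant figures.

⟨x^2⟩ ≈ 1.69

The expectation value is the |Ψ|²-weighted average of x^2: ∫ x^2|Ψ|² dx.
Expanding the polynomial and integrating term by term, evaluating both integrals, ⟨x²⟩ = 2·a^2/7.
Putting a = 2.43 gives 1.687.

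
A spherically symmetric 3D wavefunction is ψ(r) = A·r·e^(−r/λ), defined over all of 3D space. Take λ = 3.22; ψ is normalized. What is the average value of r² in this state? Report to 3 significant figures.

⟨r^2⟩ ≈ 77.8

By definition ⟨r²⟩ = ∫ r^2 |ψ(r)|² 4πr² dr.
Using ∫₀^∞ rⁿ e^(−αr) dr = n!/αⁿ⁺¹, since the A² factors cancel between numerator and denominator, ⟨r²⟩ = 15·λ^2/2.
Putting λ = 3.22 gives 77.76.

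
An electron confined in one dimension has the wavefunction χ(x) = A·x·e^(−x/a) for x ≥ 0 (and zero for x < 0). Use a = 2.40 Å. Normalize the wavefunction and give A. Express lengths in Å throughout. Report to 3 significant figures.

A ≈ 0.538 Å^(-3/2)

The normalization condition is ∫|χ|² dx = 1 from 0 to ∞.
Recall ∫₀^∞ x^m e^(−x/β) dx = m!·β^(m+1), the integral (without the A² prefactor) comes out to a^3/4.
Hence A² = 1/[a^3/4].
Plugging in a = 2.40 yields A = 0.5379.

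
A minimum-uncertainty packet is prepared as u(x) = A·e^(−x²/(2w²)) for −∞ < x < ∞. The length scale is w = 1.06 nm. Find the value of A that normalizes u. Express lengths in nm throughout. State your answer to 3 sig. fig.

Normalization requires ∫|u|² dx = 1, integrated from −∞ to ∞.
Using the Gaussian integral ∫_{−∞}^{∞} e^(−αx²) dx = √(π/α), ∫|u|² dx = A²·(√(π)·w).
So A² = (√(π)·w)^(−1).
Substituting w = 1.06 gives A² = 0.5323, so A = 0.7296.

A ≈ 0.730 nm^(-1/2)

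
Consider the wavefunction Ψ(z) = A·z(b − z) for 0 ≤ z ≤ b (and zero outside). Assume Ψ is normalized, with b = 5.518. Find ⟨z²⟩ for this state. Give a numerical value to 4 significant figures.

⟨z²⟩ = ∫ z^2 |Ψ|² dz over the full domain.
The ratio of the moment integral to the normalization integral gives ⟨z²⟩ = 2·b^2/7.
Putting b = 5.518 gives 8.6995.

⟨z^2⟩ ≈ 8.700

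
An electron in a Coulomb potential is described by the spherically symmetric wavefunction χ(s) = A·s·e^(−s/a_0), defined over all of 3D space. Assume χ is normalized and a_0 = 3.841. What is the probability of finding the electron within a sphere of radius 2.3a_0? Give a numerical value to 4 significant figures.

P ≈ 0.4868

Integrate the radial probability density 4πs²|χ|² over s ≤ 2.3a_0.
A² is fixed by ∫₀^∞ 4πs²|χ|² ds = 1, i.e. A² = (3·π·a_0^5)^(−1).
Substituting u = s/a_0, A², 4π and the length scale all cancel in the ratio: P = ∫_{0}^{2.3} u^4·e^(-2·u) du / ∫_{0}^{∞} u^4·e^(-2·u) du.
With ∫ u^4·e^(-2·u) du = -(u^4/2 + u^3 + 3·u^2/2 + 3·u/2 + 3/4)·e^(-2·u) + C, the region integral is ≈ 0.365074 and the full one is 3/4.
The region integral divided by the full integral gives P = 0.48677.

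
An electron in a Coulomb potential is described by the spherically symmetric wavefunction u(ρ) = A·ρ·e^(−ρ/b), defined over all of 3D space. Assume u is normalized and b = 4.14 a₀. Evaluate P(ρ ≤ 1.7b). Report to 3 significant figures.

With dV = 4πρ²dρ, the probability is ∫|u|² dV over ρ ≤ 1.7b.
Normalization gives A² = 1/(3·π·b^5).
In terms of t = ρ/b (A², 4π and the length scale all cancel between numerator and denominator), P = [∫_{0}^{1.7} t^4·e^(-2·t) dt] / [∫_{0}^{∞} t^4·e^(-2·t) dt].
With ∫ t^4·e^(-2·t) dt = -(t^4/2 + t^3 + 3·t^2/2 + 3·t/2 + 3/4)·e^(-2·t) + C, the region integral is ≈ 0.19186 and the full one is 3/4.
The region integral divided by the full integral gives P = 0.2558.

P ≈ 0.256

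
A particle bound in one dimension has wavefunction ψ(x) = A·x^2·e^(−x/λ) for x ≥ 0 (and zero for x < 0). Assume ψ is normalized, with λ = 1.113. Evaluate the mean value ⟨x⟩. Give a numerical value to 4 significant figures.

⟨x⟩ = ∫ x |ψ|² dx over the full domain.
Evaluating both integrals, ⟨x⟩ = 5·λ/2.
With λ = 1.113, ⟨x⟩ = 2.7825.

⟨x⟩ ≈ 2.783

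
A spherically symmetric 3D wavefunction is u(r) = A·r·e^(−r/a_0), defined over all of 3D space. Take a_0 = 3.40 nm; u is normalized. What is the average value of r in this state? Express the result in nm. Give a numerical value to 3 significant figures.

⟨r⟩ ≈ 8.50 nm

⟨r⟩ = ∫ r |u|² 4πr² dr over the full domain.
Using ∫₀^∞ rⁿ e^(−αr) dr = n!/αⁿ⁺¹, evaluating both integrals, ⟨r⟩ = 5·a_0/2.
With a_0 = 3.40, ⟨r⟩ = 8.500.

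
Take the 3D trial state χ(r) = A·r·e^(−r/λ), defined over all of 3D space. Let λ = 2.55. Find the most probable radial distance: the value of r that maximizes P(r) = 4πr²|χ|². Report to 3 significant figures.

The maximum of P(r) = 4πr²|χ|² occurs where its derivative vanishes.
Solving yields r = 2·λ.
With λ = 2.55, the most probable radial distance is 5.100.

r ≈ 5.10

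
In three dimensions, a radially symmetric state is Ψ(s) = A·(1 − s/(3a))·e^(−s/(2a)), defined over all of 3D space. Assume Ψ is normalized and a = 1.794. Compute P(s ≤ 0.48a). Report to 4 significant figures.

Integrate the radial probability density 4πs²|Ψ|² over s ≤ 0.48a.
Normalization gives A² = 1/(8·π·a^3/3).
Substituting u = s/a, A², 4π and the length scale all cancel in the ratio: P = ∫_{0}^{0.48} u^2·(1 - u/3)^2·e^(-u) du / ∫_{0}^{∞} u^2·(1 - u/3)^2·e^(-u) du.
With ∫ u^2·(1 - u/3)^2·e^(-u) du = (-u^4 + 2·u^3 - 3·u^2 - 6·u - 6)·e^(-u)/9 + C, the region integral is ≈ 0.0201686 and the full one is 2/3.
Taking the ratio yields P = 0.030253.

P ≈ 0.03025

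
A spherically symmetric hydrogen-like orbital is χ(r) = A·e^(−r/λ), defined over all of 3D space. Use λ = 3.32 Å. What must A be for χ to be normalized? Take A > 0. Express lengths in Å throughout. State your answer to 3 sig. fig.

A ≈ 0.0933 Å^(-3/2)

The normalization condition is ∫|χ|² 4πr² dr = 1 from 0 to ∞.
With ∫₀^∞ r^2 e^(−αr) dr = 2!/α^3, ∫|χ|² 4πr² dr = A²·(π·λ^3).
Setting this equal to 1 gives A² = 1/(π·λ^3).
With λ = 3.32: A² = 0.008698 and A = 0.09326.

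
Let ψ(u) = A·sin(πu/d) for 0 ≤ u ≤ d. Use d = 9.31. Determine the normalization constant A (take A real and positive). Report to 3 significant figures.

Normalization requires ∫|ψ|² du = 1, integrated from 0 to d.
Using sin²θ = (1 − cos 2θ)/2, ∫|ψ|² du = A²·(d/2).
Hence A² = 1/[d/2].
Plugging in d = 9.31 yields A = 0.4635.

A ≈ 0.463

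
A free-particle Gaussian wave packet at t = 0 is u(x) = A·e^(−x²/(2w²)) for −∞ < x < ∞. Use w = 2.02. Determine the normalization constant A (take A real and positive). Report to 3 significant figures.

We need A² ∫|f|² dx = 1, taking the integral from −∞ to ∞.
Using the Gaussian integral ∫_{−∞}^{∞} e^(−αx²) dx = √(π/α), the integral (without the A² prefactor) comes out to √(π)·w.
Hence A² = 1/[√(π)·w].
Substituting w = 2.02 gives A² = 0.2793, so A = 0.5285.

A ≈ 0.528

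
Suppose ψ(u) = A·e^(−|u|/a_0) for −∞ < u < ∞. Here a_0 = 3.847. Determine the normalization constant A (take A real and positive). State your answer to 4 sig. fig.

A ≈ 0.5098

The normalization condition is ∫|ψ|² du = 1 from −∞ to ∞.
With ψ = A·e^(−|u|/a_0), the integral evaluates to A²·[a_0].
Hence A² = 1/[a_0].
Substituting a_0 = 3.847 gives A² = 0.25994, so A = 0.50985.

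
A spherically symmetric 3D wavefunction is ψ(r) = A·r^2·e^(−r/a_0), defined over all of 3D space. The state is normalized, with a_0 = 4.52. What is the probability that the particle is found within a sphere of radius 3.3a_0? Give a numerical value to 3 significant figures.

Integrate the radial probability density 4πr²|ψ|² over r ≤ 3.3a_0.
A² is fixed by ∫₀^∞ 4πr²|ψ|² dr = 1, i.e. A² = (45·π·a_0^7/2)^(−1).
Substituting u = r/a_0, A², 4π and the length scale all cancel in the ratio: P = ∫_{0}^{3.3} u^6·e^(-2·u) du / ∫_{0}^{∞} u^6·e^(-2·u) du.
An antiderivative of u^6·e^(-2·u) is -(4·u^6 + 12·u^5 + 30·u^4 + 60·u^3 + 90·u^2 + 90·u + 45)·e^(-2·u)/8; evaluating from 0 to 3.3 gives ≈ 2.7515, while the full integral is 45/8.
The region integral divided by the full integral gives P = 0.4892.

P ≈ 0.489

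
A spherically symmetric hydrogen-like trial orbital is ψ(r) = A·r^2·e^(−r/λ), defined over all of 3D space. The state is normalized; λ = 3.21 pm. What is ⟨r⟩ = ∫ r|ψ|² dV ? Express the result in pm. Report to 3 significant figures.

⟨r⟩ ≈ 11.2 pm

By definition ⟨r⟩ = ∫ r |ψ(r)|² 4πr² dr.
Since the A² factors cancel between numerator and denominator, ⟨r⟩ = 7·λ/2.
Putting λ = 3.21 gives 11.24.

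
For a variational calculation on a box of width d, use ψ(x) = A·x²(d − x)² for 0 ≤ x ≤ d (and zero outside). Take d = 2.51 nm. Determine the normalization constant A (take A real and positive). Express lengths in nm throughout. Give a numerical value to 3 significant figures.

A ≈ 0.399 nm^(-9/2)

Require ∫ |ψ|² dx = 1 over the whole domain.
With ψ = A·x²(d − x)², the integral evaluates to A²·[d^9/630].
So A² = (d^9/630)^(−1).
Substituting d = 2.51 gives A² = 0.1593, so A = 0.3992.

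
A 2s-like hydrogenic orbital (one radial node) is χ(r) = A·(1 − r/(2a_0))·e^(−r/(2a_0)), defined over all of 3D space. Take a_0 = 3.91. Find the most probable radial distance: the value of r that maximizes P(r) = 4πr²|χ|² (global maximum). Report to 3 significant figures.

Differentiate P(r) = 4πr²|χ|² with respect to r and set to zero.
This gives r = a_0·(√(5) + 3).
With a_0 = 3.91, the most probable radial distance is 20.47.

r ≈ 20.5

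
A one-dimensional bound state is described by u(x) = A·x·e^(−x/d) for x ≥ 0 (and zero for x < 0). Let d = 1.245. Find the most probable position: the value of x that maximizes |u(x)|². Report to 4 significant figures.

x ≈ 1.245

The maximum of |u(x)|² occurs where its derivative vanishes.
This gives x = d.
With d = 1.245, the most probable position is 1.2450.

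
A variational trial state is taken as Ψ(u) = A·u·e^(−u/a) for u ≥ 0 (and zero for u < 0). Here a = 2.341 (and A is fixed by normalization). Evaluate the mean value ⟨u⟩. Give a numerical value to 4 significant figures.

⟨u⟩ ≈ 3.512

By definition ⟨u⟩ = ∫ u |Ψ(u)|² du.
With ∫₀^∞ u^3 e^(−αu) du = 3!/α^4, evaluating both integrals, ⟨u⟩ = 3·a/2.
With a = 2.341, ⟨u⟩ = 3.5115.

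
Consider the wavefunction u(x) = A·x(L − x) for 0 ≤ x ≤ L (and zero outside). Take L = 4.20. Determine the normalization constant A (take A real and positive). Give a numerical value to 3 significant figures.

Require ∫ |u|² dx = 1 over the whole domain.
With u = A·x(L − x), the integral evaluates to A²·[L^5/30].
Setting this equal to 1 gives A² = 1/(L^5/30).
Substituting L = 4.20 gives A² = 0.02295, so A = 0.1515.

A ≈ 0.152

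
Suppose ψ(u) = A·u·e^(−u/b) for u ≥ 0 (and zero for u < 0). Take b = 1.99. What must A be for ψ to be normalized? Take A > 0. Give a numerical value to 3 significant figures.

Require ∫ |ψ|² du = 1 over the whole domain.
The integral (without the A² prefactor) comes out to b^3/4.
So A² = (b^3/4)^(−1).
With b = 1.99: A² = 0.5076 and A = 0.7124.

A ≈ 0.712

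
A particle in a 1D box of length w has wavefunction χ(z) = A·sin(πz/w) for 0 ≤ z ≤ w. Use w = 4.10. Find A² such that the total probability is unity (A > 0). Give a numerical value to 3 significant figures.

A^2 ≈ 0.488

We need A² ∫|f|² dz = 1, taking the integral from 0 to w.
Carrying out the integral gives A² · w/2.
Setting this equal to 1 gives A² = 1/(w/2).
With w = 4.10: A² = 0.4878 and A = 0.6984.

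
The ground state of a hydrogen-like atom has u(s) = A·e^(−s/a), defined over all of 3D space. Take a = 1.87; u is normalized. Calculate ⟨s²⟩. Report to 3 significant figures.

⟨s^2⟩ ≈ 10.5

The expectation value is the |u|²-weighted average of s^2: ∫ s^2|u|² 4πs² ds.
Since the A² factors cancel between numerator and denominator, ⟨s²⟩ = 3·a^2.
Putting a = 1.87 gives 10.49.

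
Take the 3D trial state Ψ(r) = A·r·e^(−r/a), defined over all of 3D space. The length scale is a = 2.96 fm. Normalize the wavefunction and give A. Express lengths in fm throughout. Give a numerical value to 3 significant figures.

Normalization requires ∫|Ψ|² 4πr² dr = 1, integrated from 0 to ∞.
The angular integral contributes 4π, leaving ∫₀^∞ r²|Ψ|² dr.
With Ψ = A·r·e^(−r/a), the integral evaluates to A²·[3·π·a^5].
Setting this equal to 1 gives A² = 1/(3·π·a^5).
Substituting a = 2.96 gives A² = 0.0004669, so A = 0.02161.

A ≈ 0.0216 fm^(-5/2)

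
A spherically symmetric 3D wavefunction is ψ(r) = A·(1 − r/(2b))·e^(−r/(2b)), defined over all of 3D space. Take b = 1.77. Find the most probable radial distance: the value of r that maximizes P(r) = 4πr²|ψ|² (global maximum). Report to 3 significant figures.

Set d/dr [P(r) = 4πr²|ψ|²] = 0 and solve for r > 0.
This gives r = b·(√(5) + 3).
With b = 1.77, the most probable radial distance is 9.268.

r ≈ 9.27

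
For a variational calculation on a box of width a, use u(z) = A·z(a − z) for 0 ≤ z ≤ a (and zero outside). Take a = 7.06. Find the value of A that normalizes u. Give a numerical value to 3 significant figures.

A ≈ 0.0414

Require ∫ |u|² dz = 1 over the whole domain.
Expanding the polynomial and integrating term by term, ∫|u|² dz = A²·(a^5/30).
So A² = (a^5/30)^(−1).
Plugging in a = 7.06 yields A = 0.04136.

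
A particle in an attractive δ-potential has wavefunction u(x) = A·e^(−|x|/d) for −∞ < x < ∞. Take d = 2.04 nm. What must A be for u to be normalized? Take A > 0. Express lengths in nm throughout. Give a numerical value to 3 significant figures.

We need A² ∫|f|² dx = 1, taking the integral from −∞ to ∞.
With u = A·e^(−|x|/d), the integral evaluates to A²·[d].
So A² = (d)^(−1).
Plugging in d = 2.04 yields A = 0.7001.

A ≈ 0.700 nm^(-1/2)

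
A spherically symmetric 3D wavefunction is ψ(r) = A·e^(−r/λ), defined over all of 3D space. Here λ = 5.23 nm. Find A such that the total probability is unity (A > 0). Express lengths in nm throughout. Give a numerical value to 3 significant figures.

A ≈ 0.0472 nm^(-3/2)

We need A² ∫|f|² 4πr² dr = 1, taking the integral from 0 to ∞.
With ∫₀^∞ r^2 e^(−αr) dr = 2!/α^3, carrying out the integral gives A² · π·λ^3.
Substituting λ = 5.23 gives A² = 0.002225, so A = 0.04717.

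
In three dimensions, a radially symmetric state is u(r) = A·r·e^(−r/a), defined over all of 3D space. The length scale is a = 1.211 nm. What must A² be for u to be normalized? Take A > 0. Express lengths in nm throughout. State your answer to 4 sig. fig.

A^2 ≈ 0.04074 nm^(-5)

Normalization requires ∫|u|² 4πr² dr = 1, integrated from 0 to ∞.
In 3D with spherical symmetry the volume element is 4πr² dr.
Carrying out the integral gives A² · 3·π·a^5.
So A² = (3·π·a^5)^(−1).
With a = 1.211: A² = 0.040739 and A = 0.20184.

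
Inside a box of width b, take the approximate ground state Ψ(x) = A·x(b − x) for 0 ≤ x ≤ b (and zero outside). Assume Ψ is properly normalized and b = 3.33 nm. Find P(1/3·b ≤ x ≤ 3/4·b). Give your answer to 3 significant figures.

P ≈ 0.687

The probability is P = ∫ |Ψ|² dx over [1/3·b, 3/4·b].
Since A² = 1/(b^5/30), this is the region integral divided by the full normalization integral.
Let u = x/b; then A² and the length scale cancel, so P = ∫_{1/3}^{3/4} u^2·(1 - u)^2 du ÷ ∫_{0}^{1} u^2·(1 - u)^2 du.
Using ∫ u^2·(1 - u)^2 du = u^3·(6·u^2 - 15·u + 10)/30, the numerator is ≈ 0.022887 and the denominator is 1/30.
The result is P = 0.6866.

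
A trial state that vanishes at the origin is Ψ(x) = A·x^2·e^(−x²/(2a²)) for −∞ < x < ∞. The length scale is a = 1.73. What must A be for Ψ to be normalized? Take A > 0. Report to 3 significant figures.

A ≈ 0.220

Normalization requires ∫|Ψ|² dx = 1, integrated from −∞ to ∞.
With Ψ = A·x^2·e^(−x²/(2a²)), the integral evaluates to A²·[3·√(π)·a^5/4].
Setting this equal to 1 gives A² = 1/(3·√(π)·a^5/4).
Plugging in a = 1.73 yields A = 0.2203.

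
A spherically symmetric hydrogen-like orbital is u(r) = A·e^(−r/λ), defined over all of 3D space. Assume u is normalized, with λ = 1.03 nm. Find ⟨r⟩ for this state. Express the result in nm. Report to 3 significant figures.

The expectation value is the |u|²-weighted average of r: ∫ r|u|² 4πr² dr.
Using ∫₀^∞ rⁿ e^(−αr) dr = n!/αⁿ⁺¹, since the A² factors cancel between numerator and denominator, ⟨r⟩ = 3·λ/2.
Putting λ = 1.03 gives 1.545.

⟨r⟩ ≈ 1.55 nm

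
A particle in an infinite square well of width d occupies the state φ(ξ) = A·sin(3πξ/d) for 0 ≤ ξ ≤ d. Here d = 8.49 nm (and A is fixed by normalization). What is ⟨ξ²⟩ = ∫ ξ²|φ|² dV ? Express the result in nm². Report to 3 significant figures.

By definition ⟨ξ²⟩ = ∫ ξ^2 |φ(ξ)|² dξ.
The ratio of the moment integral to the normalization integral gives ⟨ξ²⟩ = -d^2/(18·π^2) + d^2/3.
With d = 8.49, ⟨ξ^2⟩ = 23.62.

⟨ξ^2⟩ ≈ 23.6 nm^2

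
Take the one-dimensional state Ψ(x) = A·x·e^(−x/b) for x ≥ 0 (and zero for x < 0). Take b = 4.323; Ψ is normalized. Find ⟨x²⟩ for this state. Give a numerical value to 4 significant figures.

By definition ⟨x²⟩ = ∫ x^2 |Ψ(x)|² dx.
With ∫₀^∞ x^4 e^(−αx) dx = 4!/α^5, evaluating both integrals, ⟨x²⟩ = 3·b^2.
With b = 4.323, ⟨x^2⟩ = 56.065.

⟨x^2⟩ ≈ 56.06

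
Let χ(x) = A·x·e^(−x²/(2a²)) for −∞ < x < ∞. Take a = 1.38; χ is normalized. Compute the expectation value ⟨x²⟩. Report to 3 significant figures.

⟨x^2⟩ ≈ 2.86

⟨x²⟩ = ∫ x^2 |χ|² dx over the full domain.
Using the Gaussian integral ∫_{−∞}^{∞} e^(−αx²) dx = √(π/α), the ratio of the moment integral to the normalization integral gives ⟨x²⟩ = 3·a^2/2.
Putting a = 1.38 gives 2.857.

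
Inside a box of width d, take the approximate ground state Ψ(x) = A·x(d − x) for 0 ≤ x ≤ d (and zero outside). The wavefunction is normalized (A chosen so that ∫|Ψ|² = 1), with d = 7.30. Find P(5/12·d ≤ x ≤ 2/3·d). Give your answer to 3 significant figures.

P ≈ 0.444

P = ∫_{5/12·d}^{2/3·d} |Ψ(x)|² dx.
Since A² = 1/(d^5/30), this is the region integral divided by the full normalization integral.
Substituting u = x/d, A² and the length scale cancel in the ratio: P = ∫_{5/12}^{2/3} u^2·(1 - u)^2 du / ∫_{0}^{1} u^2·(1 - u)^2 du.
With ∫ u^2·(1 - u)^2 du = u^3·(6·u^2 - 15·u + 10)/30 + C, the region integral is ≈ 0.014783 and the full one is 1/30.
Taking the ratio, P = 0.4435.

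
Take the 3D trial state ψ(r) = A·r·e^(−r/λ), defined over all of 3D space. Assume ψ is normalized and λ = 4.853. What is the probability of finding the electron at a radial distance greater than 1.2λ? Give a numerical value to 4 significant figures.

With dV = 4πr²dr, the probability is ∫|ψ|² dV over r > 1.2λ.
A² is fixed by ∫₀^∞ 4πr²|ψ|² dr = 1, i.e. A² = (3·π·λ^5)^(−1).
In terms of u = r/λ (A², 4π and the length scale all cancel between numerator and denominator), P = [∫_{1.2}^{∞} u^4·e^(-2·u) du] / [∫_{0}^{∞} u^4·e^(-2·u) du].
An antiderivative of u^4·e^(-2·u) is -(u^4/2 + u^3 + 3·u^2/2 + 3·u/2 + 3/4)·e^(-2·u); evaluating from 1.2 to ∞ gives ≈ 0.678099, while the full integral is 3/4.
The region integral divided by the full integral gives P = 0.90413.

P ≈ 0.9041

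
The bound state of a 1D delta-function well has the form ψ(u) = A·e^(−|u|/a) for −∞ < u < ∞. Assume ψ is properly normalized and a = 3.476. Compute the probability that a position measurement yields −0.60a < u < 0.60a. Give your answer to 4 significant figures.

P ≈ 0.6988

P = ∫_{−0.60a}^{0.60a} |ψ(u)|² du.
With A² fixed by ∫|ψ|² = 1, i.e. A² = (a)^(−1), substitute and integrate.
By symmetry take twice the u ≥ 0 contribution in numerator and denominator; the 2's cancel. In terms of t = u/a (A² and the length scale cancel between numerator and denominator), P = [∫_{0}^{0.60} e^(-2·t) dt] / [∫_{0}^{∞} e^(-2·t) dt].
Using ∫ e^(-2·t) dt = -e^(-2·t)/2, the numerator is 1/2 - e^(-6/5)/2 and the denominator is 1/2.
The result is P = 0.69881.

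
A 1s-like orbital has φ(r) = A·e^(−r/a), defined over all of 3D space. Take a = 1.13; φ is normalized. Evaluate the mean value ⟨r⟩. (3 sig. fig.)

The expectation value is the |φ|²-weighted average of r: ∫ r|φ|² 4πr² dr.
Recall ∫₀^∞ r^m e^(−r/β) dr = m!·β^(m+1), since the A² factors cancel between numerator and denominator, ⟨r⟩ = 3·a/2.
With a = 1.13, ⟨r⟩ = 1.695.

⟨r⟩ ≈ 1.70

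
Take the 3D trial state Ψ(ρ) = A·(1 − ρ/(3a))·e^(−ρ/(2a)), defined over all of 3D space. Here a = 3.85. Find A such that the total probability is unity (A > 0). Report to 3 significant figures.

Normalization requires ∫|Ψ|² 4πρ² dρ = 1, integrated from 0 to ∞.
The angular integral contributes 4π, leaving ∫₀^∞ ρ²|Ψ|² dρ.
The integral (without the A² prefactor) comes out to 8·π·a^3/3.
So A² = (8·π·a^3/3)^(−1).
Substituting a = 3.85 gives A² = 0.002092, so A = 0.04574.

A ≈ 0.0457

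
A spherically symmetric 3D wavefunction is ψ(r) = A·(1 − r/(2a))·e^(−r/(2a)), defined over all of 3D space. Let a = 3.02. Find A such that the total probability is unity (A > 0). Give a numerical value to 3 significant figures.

Normalization requires ∫|ψ|² 4πr² dr = 1, integrated from 0 to ∞.
∫|ψ|² 4πr² dr = A²·(8·π·a^3).
Hence A² = 1/[8·π·a^3].
Plugging in a = 3.02 yields A = 0.03801.

A ≈ 0.0380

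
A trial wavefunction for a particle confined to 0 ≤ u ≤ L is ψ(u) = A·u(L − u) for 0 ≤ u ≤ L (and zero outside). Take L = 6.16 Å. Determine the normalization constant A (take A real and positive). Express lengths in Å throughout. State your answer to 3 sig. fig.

A ≈ 0.0582 Å^(-5/2)

Normalization requires ∫|ψ|² du = 1, integrated from 0 to L.
Carrying out the integral gives A² · L^5/30.
Hence A² = 1/[L^5/30].
Substituting L = 6.16 gives A² = 0.003382, so A = 0.05816.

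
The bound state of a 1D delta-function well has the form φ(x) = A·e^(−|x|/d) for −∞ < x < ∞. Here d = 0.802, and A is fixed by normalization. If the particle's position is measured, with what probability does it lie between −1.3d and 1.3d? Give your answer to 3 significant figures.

|φ|² is the probability density, so P = ∫_{−1.3d}^{1.3d} |φ|² dx.
Since A² = 1/(d), this is the region integral divided by the full normalization integral.
By symmetry take twice the x ≥ 0 contribution in numerator and denominator; the 2's cancel. Let u = x/d; then A² and the length scale cancel, so P = ∫_{0}^{1.3} e^(-2·u) du ÷ ∫_{0}^{∞} e^(-2·u) du.
Using ∫ e^(-2·u) du = -e^(-2·u)/2, the numerator is 1/2 - e^(-13/5)/2 and the denominator is 1/2.
The result is P = 0.9257.

P ≈ 0.926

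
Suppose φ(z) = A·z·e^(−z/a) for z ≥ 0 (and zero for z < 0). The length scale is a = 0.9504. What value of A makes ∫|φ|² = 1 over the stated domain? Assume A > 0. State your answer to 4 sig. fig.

The normalization condition is ∫|φ|² dz = 1 from 0 to ∞.
Recall ∫₀^∞ z^m e^(−z/β) dz = m!·β^(m+1), the integral (without the A² prefactor) comes out to a^3/4.
Plugging in a = 0.9504 yields A = 2.1586.

A ≈ 2.159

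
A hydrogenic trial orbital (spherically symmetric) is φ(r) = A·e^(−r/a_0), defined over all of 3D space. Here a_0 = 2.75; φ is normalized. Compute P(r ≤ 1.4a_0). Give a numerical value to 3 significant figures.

P ≈ 0.531

Integrate the radial probability density 4πr²|φ|² over r ≤ 1.4a_0.
Normalization gives A² = 1/(π·a_0^3).
Substituting u = r/a_0, A², 4π and the length scale all cancel in the ratio: P = ∫_{0}^{1.4} u^2·e^(-2·u) du / ∫_{0}^{∞} u^2·e^(-2·u) du.
An antiderivative of u^2·e^(-2·u) is -(2·u^2 + 2·u + 1)·e^(-2·u)/4; evaluating from 0 to 1.4 gives 1/4 - 193·e^(-14/5)/100, while the full integral is 1/4.
This evaluates to P = 0.5305.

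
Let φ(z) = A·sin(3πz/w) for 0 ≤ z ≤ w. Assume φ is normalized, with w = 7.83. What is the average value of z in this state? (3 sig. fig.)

⟨z⟩ = ∫ z |φ|² dz over the full domain.
Since the A² factors cancel between numerator and denominator, ⟨z⟩ = w/2.
With w = 7.83, ⟨z⟩ = 3.915.

⟨z⟩ ≈ 3.92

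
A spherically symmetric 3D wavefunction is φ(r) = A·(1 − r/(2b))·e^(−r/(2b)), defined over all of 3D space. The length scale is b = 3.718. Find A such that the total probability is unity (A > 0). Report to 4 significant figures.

A ≈ 0.02782

Normalization requires ∫|φ|² 4πr² dr = 1, integrated from 0 to ∞.
The angular integral contributes 4π, leaving ∫₀^∞ r²|φ|² dr.
With ∫₀^∞ r^4 e^(−αr) dr = 4!/α^5, ∫|φ|² 4πr² dr = A²·(8·π·b^3).
Setting this equal to 1 gives A² = 1/(8·π·b^3).
With b = 3.718: A² = 0.00077416 and A = 0.027824.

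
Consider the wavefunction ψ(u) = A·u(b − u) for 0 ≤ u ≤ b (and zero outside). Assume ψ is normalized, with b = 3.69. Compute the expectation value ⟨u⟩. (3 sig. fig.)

By definition ⟨u⟩ = ∫ u |ψ(u)|² du.
Since the A² factors cancel between numerator and denominator, ⟨u⟩ = b/2.
Putting b = 3.69 gives 1.845.

⟨u⟩ ≈ 1.85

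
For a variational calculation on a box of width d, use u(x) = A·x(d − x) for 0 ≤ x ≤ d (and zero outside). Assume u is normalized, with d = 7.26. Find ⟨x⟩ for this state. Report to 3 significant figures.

⟨x⟩ ≈ 3.63

By definition ⟨x⟩ = ∫ x |u(x)|² dx.
Expanding the polynomial and integrating term by term, since the A² factors cancel between numerator and denominator, ⟨x⟩ = d/2.
Putting d = 7.26 gives 3.630.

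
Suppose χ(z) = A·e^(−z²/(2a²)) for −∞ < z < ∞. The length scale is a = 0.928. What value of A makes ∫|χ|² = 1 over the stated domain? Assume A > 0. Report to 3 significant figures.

Normalization requires ∫|χ|² dz = 1, integrated from −∞ to ∞.
∫|χ|² dz = A²·(√(π)·a).
Hence A² = 1/[√(π)·a].
With a = 0.928: A² = 0.6080 and A = 0.7797.

A ≈ 0.780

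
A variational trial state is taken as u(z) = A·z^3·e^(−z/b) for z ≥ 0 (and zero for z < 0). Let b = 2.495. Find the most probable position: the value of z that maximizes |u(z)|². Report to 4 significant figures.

Set d/dz [|u(z)|²] = 0 and solve for z > 0.
This gives z = 3·b.
With b = 2.495, the most probable position is 7.4850.

z ≈ 7.485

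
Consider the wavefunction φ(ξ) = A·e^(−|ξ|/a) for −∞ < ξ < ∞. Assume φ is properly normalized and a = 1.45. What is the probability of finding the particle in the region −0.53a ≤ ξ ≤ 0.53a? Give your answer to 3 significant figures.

P = ∫_{−0.53a}^{0.53a} |φ(ξ)|² dξ.
Since A² = 1/(a), this is the region integral divided by the full normalization integral.
Both integrals are even about ξ = 0, so only the ξ ≥ 0 halves are needed (the factors of 2 cancel). Let u = ξ/a; then A² and the length scale cancel, so P = ∫_{0}^{0.53} e^(-2·u) du ÷ ∫_{0}^{∞} e^(-2·u) du.
Using ∫ e^(-2·u) du = -e^(-2·u)/2, the numerator is 1/2 - e^(-53/50)/2 and the denominator is 1/2.
This works out to P = 0.6535.

P ≈ 0.654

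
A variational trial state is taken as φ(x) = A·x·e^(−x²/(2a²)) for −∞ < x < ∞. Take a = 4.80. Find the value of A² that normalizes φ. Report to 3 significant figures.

A^2 ≈ 0.0102

Require ∫ |φ|² dx = 1 over the whole domain.
With ∫_{−∞}^{∞} x^(2m) e^(−αx²) dx = (2m−1)!!·√π / (2^m α^(m+1/2)), with φ = A·x·e^(−x²/(2a²)), the integral evaluates to A²·[√(π)·a^3/2].
So A² = (√(π)·a^3/2)^(−1).
Plugging in a = 4.80 yields A = 0.1010.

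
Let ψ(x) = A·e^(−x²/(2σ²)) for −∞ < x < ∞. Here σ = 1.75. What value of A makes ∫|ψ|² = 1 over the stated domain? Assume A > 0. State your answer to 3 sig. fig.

A ≈ 0.568

The normalization condition is ∫|ψ|² dx = 1 from −∞ to ∞.
With ψ = A·e^(−x²/(2σ²)), the integral evaluates to A²·[√(π)·σ].
So A² = (√(π)·σ)^(−1).
With σ = 1.75: A² = 0.3224 and A = 0.5678.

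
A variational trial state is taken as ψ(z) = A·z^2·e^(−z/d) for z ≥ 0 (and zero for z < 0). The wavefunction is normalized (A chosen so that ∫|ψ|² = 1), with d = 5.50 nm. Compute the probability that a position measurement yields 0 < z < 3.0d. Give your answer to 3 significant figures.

P ≈ 0.715

|ψ|² is the probability density, so P = ∫_{0}^{3.0d} |ψ|² dz.
With A² fixed by ∫|ψ|² = 1, i.e. A² = (3·d^5/4)^(−1), substitute and integrate.
In terms of u = z/d (A² and the length scale cancel between numerator and denominator), P = [∫_{0}^{3.0} u^4·e^(-2·u) du] / [∫_{0}^{∞} u^4·e^(-2·u) du].
An antiderivative of u^4·e^(-2·u) is -(u^4/2 + u^3 + 3·u^2/2 + 3·u/2 + 3/4)·e^(-2·u); evaluating from 0 to 3.0 gives 3/4 - 345·e^(-6)/4, while the full integral is 3/4.
This works out to P = 0.7149.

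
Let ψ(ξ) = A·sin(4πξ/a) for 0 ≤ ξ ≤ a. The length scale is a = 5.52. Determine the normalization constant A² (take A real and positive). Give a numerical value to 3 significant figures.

A^2 ≈ 0.362

Require ∫ |ψ|² dξ = 1 over the whole domain.
With ∫₀^a sin²(nπξ/a) dξ = a/2, with ψ = A·sin(4πξ/a), the integral evaluates to A²·[a/2].
Hence A² = 1/[a/2].
With a = 5.52: A² = 0.3623 and A = 0.6019.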